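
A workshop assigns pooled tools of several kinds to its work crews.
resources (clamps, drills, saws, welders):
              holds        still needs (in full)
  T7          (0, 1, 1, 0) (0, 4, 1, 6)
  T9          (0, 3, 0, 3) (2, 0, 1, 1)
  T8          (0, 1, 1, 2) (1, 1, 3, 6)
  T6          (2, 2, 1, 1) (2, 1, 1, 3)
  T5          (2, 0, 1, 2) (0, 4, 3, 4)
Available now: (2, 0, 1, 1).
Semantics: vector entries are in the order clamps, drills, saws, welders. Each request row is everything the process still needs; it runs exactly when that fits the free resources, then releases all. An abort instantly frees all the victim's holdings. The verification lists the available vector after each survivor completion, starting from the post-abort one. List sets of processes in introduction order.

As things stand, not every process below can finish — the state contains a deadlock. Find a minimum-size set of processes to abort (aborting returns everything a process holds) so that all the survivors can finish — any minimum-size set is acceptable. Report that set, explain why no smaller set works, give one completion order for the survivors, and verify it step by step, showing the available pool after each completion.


Minimum abort set: T8.
Key observation: no ordering could ever have run T7 before the abort of T8; with (0, 1, 1, 2) back in the pool it fits at step 3.
No smaller set exists: with zero aborts the deadlock remains.
Survivors finish in the order: T6, T9, T7, T5. Verifying each step (pool after the aborts first):
  pool = (2, 1, 2, 3)
  run T6 (needs (2, 1, 1, 3), free (2, 1, 2, 3)); after release of (2, 2, 1, 1) the pool is (4, 3, 3, 4)
  run T9 (needs (2, 0, 1, 1), free (4, 3, 3, 4)); after release of (0, 3, 0, 3) the pool is (4, 6, 3, 7)
  run T7 (needs (0, 4, 1, 6), free (4, 6, 3, 7)); after release of (0, 1, 1, 0) the pool is (4, 7, 4, 7)
  run T5 (needs (0, 4, 3, 4), free (4, 7, 4, 7)); after release of (2, 0, 1, 2) the pool is (6, 7, 5, 9)


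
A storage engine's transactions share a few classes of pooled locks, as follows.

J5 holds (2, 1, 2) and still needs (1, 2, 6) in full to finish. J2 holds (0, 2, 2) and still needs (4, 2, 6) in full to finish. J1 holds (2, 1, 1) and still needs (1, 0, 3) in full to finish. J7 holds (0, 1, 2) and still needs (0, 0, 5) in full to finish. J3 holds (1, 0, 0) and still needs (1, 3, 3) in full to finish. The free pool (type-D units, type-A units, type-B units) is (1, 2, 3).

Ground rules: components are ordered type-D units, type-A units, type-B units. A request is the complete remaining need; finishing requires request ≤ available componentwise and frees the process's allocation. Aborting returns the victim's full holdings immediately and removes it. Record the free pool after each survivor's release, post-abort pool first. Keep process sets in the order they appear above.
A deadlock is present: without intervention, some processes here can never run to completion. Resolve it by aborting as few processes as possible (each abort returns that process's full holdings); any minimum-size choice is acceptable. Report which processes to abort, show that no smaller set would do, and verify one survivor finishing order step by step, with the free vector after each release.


Minimum abort set: J5.
Key observation: J2 had no path to completion before; after the abort of J5 ((2, 1, 2) returned), step 2 is where it fits.
Why nothing smaller works: aborting no one leaves the state deadlocked as given.
Survivors finish in the order: J1, J2, J7, J3. Walking it through (pool after the aborts first):
  pool = (3, 3, 5)
  run J1 (needs (1, 0, 3), free (3, 3, 5)); after release of (2, 1, 1) the pool is (5, 4, 6)
  run J2 (needs (4, 2, 6), free (5, 4, 6)); after release of (0, 2, 2) the pool is (5, 6, 8)
  run J7 (needs (0, 0, 5), free (5, 6, 8)); after release of (0, 1, 2) the pool is (5, 7, 10)
  run J3 (needs (1, 3, 3), free (5, 7, 10)); after release of (1, 0, 0) the pool is (6, 7, 10)


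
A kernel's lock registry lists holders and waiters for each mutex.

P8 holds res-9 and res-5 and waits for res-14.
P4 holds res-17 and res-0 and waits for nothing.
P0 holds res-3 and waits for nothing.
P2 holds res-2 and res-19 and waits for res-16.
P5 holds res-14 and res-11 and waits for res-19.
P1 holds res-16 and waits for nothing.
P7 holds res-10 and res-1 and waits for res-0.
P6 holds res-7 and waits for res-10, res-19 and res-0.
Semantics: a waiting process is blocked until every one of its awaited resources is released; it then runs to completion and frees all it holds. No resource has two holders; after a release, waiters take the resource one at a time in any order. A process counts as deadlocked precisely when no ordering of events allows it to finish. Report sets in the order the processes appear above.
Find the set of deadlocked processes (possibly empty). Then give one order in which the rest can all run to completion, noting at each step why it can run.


No process is deadlocked.
Key observation: there is no circular wait here — follow any chain and it reaches a process that is free to run now.
One completion order for the rest: P4, P1, P0, P2, P5, P7, P8, P6.
Verifying each step:
  P4 waits on nothing -> runs at once and releases res-17 and res-0
  P1 waits on nothing -> runs at once and releases res-16
  P0 waits on nothing -> runs at once and releases res-3
  P2: everything it awaited (res-16) is free; runs, freeing res-2 and res-19
  P5: everything it awaited (res-19) is free; runs, freeing res-14 and res-11
  P7: everything it awaited (res-0) is free; runs, freeing res-10 and res-1
  P8: everything it awaited (res-14) is free; runs, freeing res-9 and res-5
  P6: everything it awaited (res-10, res-19 and res-0) is free; runs, freeing res-7


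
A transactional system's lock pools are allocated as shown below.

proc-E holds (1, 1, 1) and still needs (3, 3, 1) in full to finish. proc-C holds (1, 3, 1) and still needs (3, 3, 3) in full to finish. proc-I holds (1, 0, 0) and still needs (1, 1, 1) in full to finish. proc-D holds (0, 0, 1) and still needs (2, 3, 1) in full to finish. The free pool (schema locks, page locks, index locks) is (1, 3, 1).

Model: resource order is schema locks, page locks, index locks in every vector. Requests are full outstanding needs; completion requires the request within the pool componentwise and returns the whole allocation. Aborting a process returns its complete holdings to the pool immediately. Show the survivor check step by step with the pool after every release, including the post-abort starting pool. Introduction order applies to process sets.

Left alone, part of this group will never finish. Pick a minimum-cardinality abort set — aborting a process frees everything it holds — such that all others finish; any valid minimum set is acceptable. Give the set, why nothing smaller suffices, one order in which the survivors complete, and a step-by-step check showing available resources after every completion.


Minimum abort set: proc-C.
Key observation: the deadlocked proc-E becomes finishable only because proc-C released (1, 3, 1); it completes at step 3 below.
No smaller set exists: with zero aborts the deadlock remains.
One survivor order: proc-I, proc-D, proc-E. Step-by-step check (post-abort pool first):
  pool = (2, 6, 2)
  proc-I needs (1, 1, 1) <= (2, 6, 2) -> finishes; pool += (1, 0, 0) = (3, 6, 2)
  proc-D needs (2, 3, 1) <= (3, 6, 2) -> finishes; pool += (0, 0, 1) = (3, 6, 3)
  proc-E needs (3, 3, 1) <= (3, 6, 3) -> finishes; pool += (1, 1, 1) = (4, 7, 4)


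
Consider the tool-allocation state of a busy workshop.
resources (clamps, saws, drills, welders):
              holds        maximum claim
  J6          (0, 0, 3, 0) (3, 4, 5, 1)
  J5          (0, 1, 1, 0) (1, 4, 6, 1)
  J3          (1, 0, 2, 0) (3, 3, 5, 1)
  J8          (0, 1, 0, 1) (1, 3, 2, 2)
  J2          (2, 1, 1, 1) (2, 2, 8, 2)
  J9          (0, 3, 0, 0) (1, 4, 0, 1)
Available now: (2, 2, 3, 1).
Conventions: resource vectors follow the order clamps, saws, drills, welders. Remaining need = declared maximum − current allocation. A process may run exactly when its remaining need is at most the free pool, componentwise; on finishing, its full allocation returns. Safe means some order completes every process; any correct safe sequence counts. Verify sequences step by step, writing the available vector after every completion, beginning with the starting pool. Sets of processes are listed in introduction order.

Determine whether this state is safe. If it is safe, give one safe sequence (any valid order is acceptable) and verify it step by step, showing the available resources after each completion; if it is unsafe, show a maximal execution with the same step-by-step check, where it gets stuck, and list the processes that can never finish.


SAFE — a valid safe sequence is J8, J3, J5, J9, J6, J2.
Key observation: J8 is the earliest step where a requested resource binds exactly: need (1, 2, 2, 1), pool (2, 2, 3, 1) at its turn.
Step-by-step check:
  pool = (2, 2, 3, 1)
  run J8 (needs (1, 2, 2, 1), free (2, 2, 3, 1)); after release of (0, 1, 0, 1) the pool is (2, 3, 3, 2)
  run J3 (needs (2, 3, 3, 1), free (2, 3, 3, 2)); after release of (1, 0, 2, 0) the pool is (3, 3, 5, 2)
  run J5 (needs (1, 3, 5, 1), free (3, 3, 5, 2)); after release of (0, 1, 1, 0) the pool is (3, 4, 6, 2)
  run J9 (needs (1, 1, 0, 1), free (3, 4, 6, 2)); after release of (0, 3, 0, 0) the pool is (3, 7, 6, 2)
  run J6 (needs (3, 4, 2, 1), free (3, 7, 6, 2)); after release of (0, 0, 3, 0) the pool is (3, 7, 9, 2)
  run J2 (needs (0, 1, 7, 1), free (3, 7, 9, 2)); after release of (2, 1, 1, 1) the pool is (5, 8, 10, 3)


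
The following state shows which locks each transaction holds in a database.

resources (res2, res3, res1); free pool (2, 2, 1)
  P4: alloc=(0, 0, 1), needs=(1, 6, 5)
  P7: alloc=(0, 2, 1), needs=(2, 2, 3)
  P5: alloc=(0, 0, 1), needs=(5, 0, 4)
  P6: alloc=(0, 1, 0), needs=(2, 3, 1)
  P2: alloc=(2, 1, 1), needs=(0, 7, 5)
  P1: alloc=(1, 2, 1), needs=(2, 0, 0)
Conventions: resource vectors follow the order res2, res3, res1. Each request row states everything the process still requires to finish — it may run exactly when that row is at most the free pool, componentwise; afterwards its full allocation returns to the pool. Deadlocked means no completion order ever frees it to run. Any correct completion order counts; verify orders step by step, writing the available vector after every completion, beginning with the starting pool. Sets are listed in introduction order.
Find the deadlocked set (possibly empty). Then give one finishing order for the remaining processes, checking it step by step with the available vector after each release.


Deadlocked set: P4, P7, P5 and P2.
Key observation: after P1, P6 complete, (3, 5, 2) is the best the pool ever gets, yet each leftover process wants more res1.
A valid finishing order for the others: P1, P6. Walking it through:
  pool = (2, 2, 1)
  P1: need (2, 0, 0) fits (2, 2, 1); releases (1, 2, 1), pool now (3, 4, 2)
  P6: need (2, 3, 1) fits (3, 4, 2); releases (0, 1, 0), pool now (3, 5, 2)
The stuck group stays short no matter what:
  blocked: P4 wants (1, 6, 5), pool (3, 5, 2) — not enough res3 and res1
  blocked: P7 wants (2, 2, 3), pool (3, 5, 2) — not enough res1
  blocked: P5 wants (5, 0, 4), pool (3, 5, 2) — not enough res2 and res1
  blocked: P2 wants (0, 7, 5), pool (3, 5, 2) — not enough res3 and res1


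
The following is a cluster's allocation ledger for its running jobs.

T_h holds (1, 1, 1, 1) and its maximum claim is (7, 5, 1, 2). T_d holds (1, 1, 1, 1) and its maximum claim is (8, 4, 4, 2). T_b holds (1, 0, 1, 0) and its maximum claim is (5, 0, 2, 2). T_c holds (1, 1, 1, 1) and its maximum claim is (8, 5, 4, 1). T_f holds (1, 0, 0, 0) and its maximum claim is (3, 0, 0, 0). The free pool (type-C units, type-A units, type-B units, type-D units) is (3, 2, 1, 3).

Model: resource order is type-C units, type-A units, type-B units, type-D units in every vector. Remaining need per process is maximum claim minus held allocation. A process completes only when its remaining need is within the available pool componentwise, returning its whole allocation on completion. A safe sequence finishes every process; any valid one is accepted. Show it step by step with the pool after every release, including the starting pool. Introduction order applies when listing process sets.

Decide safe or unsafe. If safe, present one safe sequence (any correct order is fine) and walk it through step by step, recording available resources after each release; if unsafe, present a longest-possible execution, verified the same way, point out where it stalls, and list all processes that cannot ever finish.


The state is UNSAFE.
Key observation: no order helps: past T_f, T_b, the free pool tops out at (5, 2, 2, 3), below what each blocked process needs in type-C units.
Going as far as possible: T_f, T_b; after that, nothing fits. Walking it through:
  pool = (3, 2, 1, 3)
  run T_f (needs (2, 0, 0, 0), free (3, 2, 1, 3)); after release of (1, 0, 0, 0) the pool is (4, 2, 1, 3)
  run T_b (needs (4, 0, 1, 2), free (4, 2, 1, 3)); after release of (1, 0, 1, 0) the pool is (5, 2, 2, 3)
  T_h still needs (6, 4, 0, 1) but only (5, 2, 2, 3) is free — short on type-C units and type-A units
  T_d still needs (7, 3, 3, 1) but only (5, 2, 2, 3) is free — short on type-C units, type-A units and type-B units
  T_c still needs (7, 4, 3, 0) but only (5, 2, 2, 3) is free — short on type-C units, type-A units and type-B units
Never able to finish: T_h, T_d and T_c.


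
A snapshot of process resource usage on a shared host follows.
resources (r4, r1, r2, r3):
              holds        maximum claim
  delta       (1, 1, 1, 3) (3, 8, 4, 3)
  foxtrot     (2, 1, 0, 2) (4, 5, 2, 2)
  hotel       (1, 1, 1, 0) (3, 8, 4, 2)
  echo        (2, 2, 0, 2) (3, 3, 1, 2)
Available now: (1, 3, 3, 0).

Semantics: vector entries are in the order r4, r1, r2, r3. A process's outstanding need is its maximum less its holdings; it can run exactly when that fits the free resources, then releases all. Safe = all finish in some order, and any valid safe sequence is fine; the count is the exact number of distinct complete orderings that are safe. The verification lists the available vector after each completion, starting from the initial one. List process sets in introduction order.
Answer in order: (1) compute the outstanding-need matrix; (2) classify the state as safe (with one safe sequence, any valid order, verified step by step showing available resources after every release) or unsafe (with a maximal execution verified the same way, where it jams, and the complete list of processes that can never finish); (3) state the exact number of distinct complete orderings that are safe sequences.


(1) Need matrix, components ordered r4, r1, r2, r3:
  delta: (2, 7, 3, 0)
  foxtrot: (2, 4, 2, 0)
  hotel: (2, 7, 3, 2)
  echo: (1, 1, 1, 0)
(2) UNSAFE.
Key observation: even finishing echo, foxtrot leaves just (5, 6, 3, 4) free — too little r1 for any of the remaining processes.
A maximal execution: echo, foxtrot — then nothing else fits. Step-by-step check:
  pool = (1, 3, 3, 0)
  run echo (needs (1, 1, 1, 0), free (1, 3, 3, 0)); after release of (2, 2, 0, 2) the pool is (3, 5, 3, 2)
  run foxtrot (needs (2, 4, 2, 0), free (3, 5, 3, 2)); after release of (2, 1, 0, 2) the pool is (5, 6, 3, 4)
  delta still needs (2, 7, 3, 0) but only (5, 6, 3, 4) is free — short on r1
  hotel still needs (2, 7, 3, 2) but only (5, 6, 3, 4) is free — short on r1
Processes that can never finish: delta and hotel.
(3) Precisely 0 of the possible complete orderings are safe sequences.


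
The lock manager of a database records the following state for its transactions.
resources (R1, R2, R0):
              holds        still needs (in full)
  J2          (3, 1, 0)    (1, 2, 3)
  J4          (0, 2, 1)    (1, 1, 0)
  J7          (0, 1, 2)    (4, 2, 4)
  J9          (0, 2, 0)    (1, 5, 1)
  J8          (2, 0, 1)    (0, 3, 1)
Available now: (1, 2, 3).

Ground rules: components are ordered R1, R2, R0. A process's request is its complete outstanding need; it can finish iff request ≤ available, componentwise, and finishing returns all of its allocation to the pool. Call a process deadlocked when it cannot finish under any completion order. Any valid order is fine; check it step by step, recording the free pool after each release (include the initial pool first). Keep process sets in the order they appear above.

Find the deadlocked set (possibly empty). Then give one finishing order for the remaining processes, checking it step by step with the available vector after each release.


The deadlocked set is empty.
Key observation: beginning at J4, releases accumulate fast enough that every process eventually fits.
The rest can finish in the order J4, J8, J2, J9, J7. Step-by-step check:
  pool = (1, 2, 3)
  J4: need (1, 1, 0) fits (1, 2, 3); releases (0, 2, 1), pool now (1, 4, 4)
  J8: need (0, 3, 1) fits (1, 4, 4); releases (2, 0, 1), pool now (3, 4, 5)
  J2: need (1, 2, 3) fits (3, 4, 5); releases (3, 1, 0), pool now (6, 5, 5)
  J9: need (1, 5, 1) fits (6, 5, 5); releases (0, 2, 0), pool now (6, 7, 5)
  J7: need (4, 2, 4) fits (6, 7, 5); releases (0, 1, 2), pool now (6, 8, 7)


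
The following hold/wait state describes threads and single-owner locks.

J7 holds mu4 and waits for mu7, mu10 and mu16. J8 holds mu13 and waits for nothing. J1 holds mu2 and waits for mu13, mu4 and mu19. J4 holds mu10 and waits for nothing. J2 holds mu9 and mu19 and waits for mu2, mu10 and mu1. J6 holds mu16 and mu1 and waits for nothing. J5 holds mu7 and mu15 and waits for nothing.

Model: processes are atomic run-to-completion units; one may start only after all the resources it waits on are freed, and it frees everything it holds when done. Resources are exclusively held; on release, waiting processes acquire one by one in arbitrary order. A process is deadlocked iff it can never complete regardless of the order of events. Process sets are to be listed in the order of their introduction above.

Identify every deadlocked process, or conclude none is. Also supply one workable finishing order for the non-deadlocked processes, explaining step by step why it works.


Deadlocked set: J1 and J2.
Key observation: along J1 -> J2 -> J1, each member waits on what the next one holds — a deadlock; no other process is dragged down with it.
One completion order for the rest: J8, J5, J6, J4, J7.
Step-by-step check:
  J8: no waits; runs immediately, freeing mu13
  J5: no waits; runs immediately, freeing mu7 and mu15
  J6: no waits; runs immediately, freeing mu16 and mu1
  J4: no waits; runs immediately, freeing mu10
  run J7 (all its waits — mu7, mu10 and mu16 — are resolved); releases mu4


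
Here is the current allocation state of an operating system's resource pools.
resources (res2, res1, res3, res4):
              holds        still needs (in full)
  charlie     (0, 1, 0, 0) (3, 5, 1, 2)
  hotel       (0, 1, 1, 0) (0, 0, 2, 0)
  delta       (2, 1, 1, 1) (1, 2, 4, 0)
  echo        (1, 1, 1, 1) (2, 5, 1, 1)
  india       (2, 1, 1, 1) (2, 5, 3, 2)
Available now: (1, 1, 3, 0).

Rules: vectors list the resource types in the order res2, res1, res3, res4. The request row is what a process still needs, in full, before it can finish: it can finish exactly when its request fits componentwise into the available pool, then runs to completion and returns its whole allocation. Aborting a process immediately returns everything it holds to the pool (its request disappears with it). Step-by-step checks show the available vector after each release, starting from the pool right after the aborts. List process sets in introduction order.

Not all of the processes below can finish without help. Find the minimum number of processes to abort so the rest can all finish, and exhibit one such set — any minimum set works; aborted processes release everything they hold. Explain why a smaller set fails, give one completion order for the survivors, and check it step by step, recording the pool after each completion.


Abort charlie and india.
Key observation: no ordering could ever have run echo before the abort of charlie and india; with (2, 2, 1, 1) back in the pool it fits at step 3.
Minimality, checking each single-abort alternative: charlie alone leaves echo blocked (short on res1); hotel alone leaves charlie blocked (short on res1 and res4); delta alone leaves charlie blocked (short on res1 and res4); echo alone leaves charlie blocked (short on res1); india alone leaves charlie blocked (short on res1).
Survivors finish in the order: delta, hotel, echo. Step-by-step check (pool after the aborts first):
  pool = (3, 3, 4, 1)
  delta: need (1, 2, 4, 0) fits (3, 3, 4, 1); releases (2, 1, 1, 1), pool now (5, 4, 5, 2)
  hotel: need (0, 0, 2, 0) fits (5, 4, 5, 2); releases (0, 1, 1, 0), pool now (5, 5, 6, 2)
  echo: need (2, 5, 1, 1) fits (5, 5, 6, 2); releases (1, 1, 1, 1), pool now (6, 6, 7, 3)


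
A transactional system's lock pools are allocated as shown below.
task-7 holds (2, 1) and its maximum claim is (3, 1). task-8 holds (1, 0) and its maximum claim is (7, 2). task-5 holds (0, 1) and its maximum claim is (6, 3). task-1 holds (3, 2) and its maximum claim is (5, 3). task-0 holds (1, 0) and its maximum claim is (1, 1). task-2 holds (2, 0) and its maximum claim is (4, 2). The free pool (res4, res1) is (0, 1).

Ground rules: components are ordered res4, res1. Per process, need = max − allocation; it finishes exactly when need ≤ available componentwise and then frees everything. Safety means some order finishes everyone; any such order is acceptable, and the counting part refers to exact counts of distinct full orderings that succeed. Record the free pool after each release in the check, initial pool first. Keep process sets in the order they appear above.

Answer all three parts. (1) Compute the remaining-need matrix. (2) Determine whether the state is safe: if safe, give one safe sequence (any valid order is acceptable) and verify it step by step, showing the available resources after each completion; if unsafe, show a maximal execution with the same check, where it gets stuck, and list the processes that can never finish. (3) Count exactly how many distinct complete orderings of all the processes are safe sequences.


(1) Outstanding need per process (order res4, res1):
  task-7: (1, 0)
  task-8: (6, 2)
  task-5: (6, 2)
  task-1: (2, 1)
  task-0: (0, 1)
  task-2: (2, 2)
(2) SAFE — a valid safe sequence is task-0, task-7, task-1, task-2, task-5, task-8.
Key observation: at task-0 the run first touches a limit — (0, 1) against (0, 1), exact on a resource it actually requests.
Walking it through:
  pool = (0, 1)
  task-0: need (0, 1) fits (0, 1); releases (1, 0), pool now (1, 1)
  task-7: need (1, 0) fits (1, 1); releases (2, 1), pool now (3, 2)
  task-1: need (2, 1) fits (3, 2); releases (3, 2), pool now (6, 4)
  task-2: need (2, 2) fits (6, 4); releases (2, 0), pool now (8, 4)
  task-5: need (6, 2) fits (8, 4); releases (0, 1), pool now (8, 5)
  task-8: need (6, 2) fits (8, 5); releases (1, 0), pool now (9, 5)
(3) Precisely 8 of the possible complete orderings are safe sequences.


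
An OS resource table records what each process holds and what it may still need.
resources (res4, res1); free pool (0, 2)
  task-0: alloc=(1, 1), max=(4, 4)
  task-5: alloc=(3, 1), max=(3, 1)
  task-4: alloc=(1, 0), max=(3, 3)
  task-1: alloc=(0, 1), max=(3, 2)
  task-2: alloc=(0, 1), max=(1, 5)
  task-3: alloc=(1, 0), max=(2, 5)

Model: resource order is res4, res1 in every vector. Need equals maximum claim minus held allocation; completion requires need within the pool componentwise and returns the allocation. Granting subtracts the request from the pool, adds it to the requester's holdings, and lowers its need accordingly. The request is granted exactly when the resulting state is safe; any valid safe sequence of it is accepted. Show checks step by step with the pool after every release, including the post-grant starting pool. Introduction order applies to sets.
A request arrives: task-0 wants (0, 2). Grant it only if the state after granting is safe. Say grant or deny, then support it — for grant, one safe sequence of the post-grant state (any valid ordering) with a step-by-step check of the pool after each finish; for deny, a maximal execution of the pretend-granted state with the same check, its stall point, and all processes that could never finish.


GRANT: granting preserves safety; a valid post-grant sequence is task-5, task-1, task-0, task-2, task-3, task-4.
Key observation: the grant leaves (0, 0) free — enough for task-5, whose release restarts the cascade.
Verifying the post-grant state step by step:
  pool = (0, 0)
  run task-5 (needs (0, 0), free (0, 0)); after release of (3, 1) the pool is (3, 1)
  run task-1 (needs (3, 1), free (3, 1)); after release of (0, 1) the pool is (3, 2)
  run task-0 (needs (3, 1), free (3, 2)); after release of (1, 3) the pool is (4, 5)
  run task-2 (needs (1, 4), free (4, 5)); after release of (0, 1) the pool is (4, 6)
  run task-3 (needs (1, 5), free (4, 6)); after release of (1, 0) the pool is (5, 6)
  run task-4 (needs (2, 3), free (5, 6)); after release of (1, 0) the pool is (6, 6)


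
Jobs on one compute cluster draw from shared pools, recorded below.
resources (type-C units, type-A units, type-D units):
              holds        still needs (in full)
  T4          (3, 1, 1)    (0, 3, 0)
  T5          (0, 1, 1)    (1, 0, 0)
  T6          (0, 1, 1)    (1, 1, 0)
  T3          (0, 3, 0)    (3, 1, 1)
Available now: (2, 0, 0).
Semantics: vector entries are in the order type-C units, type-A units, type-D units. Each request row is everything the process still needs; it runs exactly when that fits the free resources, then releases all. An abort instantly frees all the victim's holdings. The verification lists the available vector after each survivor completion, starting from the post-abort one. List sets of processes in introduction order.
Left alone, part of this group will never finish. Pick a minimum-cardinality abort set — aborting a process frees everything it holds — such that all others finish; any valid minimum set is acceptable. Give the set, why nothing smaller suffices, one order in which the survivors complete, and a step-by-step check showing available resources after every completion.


Minimum abort set: T3.
Key observation: no ordering could ever have run T4 before the abort of T3; with (0, 3, 0) back in the pool it fits at step 2.
Why nothing smaller works: aborting no one leaves the state deadlocked as given.
One survivor order: T5, T4, T6. Verifying each step (post-abort pool first):
  pool = (2, 3, 0)
  run T5 (needs (1, 0, 0), free (2, 3, 0)); after release of (0, 1, 1) the pool is (2, 4, 1)
  run T4 (needs (0, 3, 0), free (2, 4, 1)); after release of (3, 1, 1) the pool is (5, 5, 2)
  run T6 (needs (1, 1, 0), free (5, 5, 2)); after release of (0, 1, 1) the pool is (5, 6, 3)


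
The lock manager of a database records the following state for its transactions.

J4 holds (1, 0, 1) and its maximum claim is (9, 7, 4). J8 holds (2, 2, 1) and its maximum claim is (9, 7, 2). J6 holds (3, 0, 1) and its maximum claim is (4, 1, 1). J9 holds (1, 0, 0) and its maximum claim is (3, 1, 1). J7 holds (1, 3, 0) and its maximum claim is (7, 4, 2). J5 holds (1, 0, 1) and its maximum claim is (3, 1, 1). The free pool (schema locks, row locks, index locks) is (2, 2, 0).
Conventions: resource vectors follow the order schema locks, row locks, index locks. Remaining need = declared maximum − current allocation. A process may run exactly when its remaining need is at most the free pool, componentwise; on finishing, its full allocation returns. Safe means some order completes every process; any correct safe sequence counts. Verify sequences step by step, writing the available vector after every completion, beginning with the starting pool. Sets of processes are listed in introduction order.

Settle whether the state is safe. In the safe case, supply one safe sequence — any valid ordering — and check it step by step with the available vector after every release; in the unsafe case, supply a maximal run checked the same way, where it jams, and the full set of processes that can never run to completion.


SAFE — a valid safe sequence is J6, J5, J7, J8, J4, J9.
Key observation: the order's first zero-slack moment is J7 ((6, 1, 2) needed, (6, 2, 2) free — a requested resource with nothing to spare).
Walking it through:
  pool = (2, 2, 0)
  run J6 (needs (1, 1, 0), free (2, 2, 0)); after release of (3, 0, 1) the pool is (5, 2, 1)
  run J5 (needs (2, 1, 0), free (5, 2, 1)); after release of (1, 0, 1) the pool is (6, 2, 2)
  run J7 (needs (6, 1, 2), free (6, 2, 2)); after release of (1, 3, 0) the pool is (7, 5, 2)
  run J8 (needs (7, 5, 1), free (7, 5, 2)); after release of (2, 2, 1) the pool is (9, 7, 3)
  run J4 (needs (8, 7, 3), free (9, 7, 3)); after release of (1, 0, 1) the pool is (10, 7, 4)
  run J9 (needs (2, 1, 1), free (10, 7, 4)); after release of (1, 0, 0) the pool is (11, 7, 4)


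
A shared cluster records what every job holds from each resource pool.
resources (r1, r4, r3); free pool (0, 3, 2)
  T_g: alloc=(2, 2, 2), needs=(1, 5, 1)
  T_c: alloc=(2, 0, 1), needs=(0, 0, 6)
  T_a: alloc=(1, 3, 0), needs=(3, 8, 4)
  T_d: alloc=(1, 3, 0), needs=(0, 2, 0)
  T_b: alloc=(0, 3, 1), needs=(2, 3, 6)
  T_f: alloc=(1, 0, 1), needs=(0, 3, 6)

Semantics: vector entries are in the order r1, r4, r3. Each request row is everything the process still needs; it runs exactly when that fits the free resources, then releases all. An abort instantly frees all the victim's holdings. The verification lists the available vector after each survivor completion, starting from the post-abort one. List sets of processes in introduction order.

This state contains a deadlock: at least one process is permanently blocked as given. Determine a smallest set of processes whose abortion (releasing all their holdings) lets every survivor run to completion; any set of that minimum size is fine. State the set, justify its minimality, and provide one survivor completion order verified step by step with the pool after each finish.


Minimum abort set: T_c and T_f.
Key observation: no ordering could ever have run T_b before the abort of T_c and T_f; with (3, 0, 2) back in the pool it fits at step 3.
No one abort is enough; case by case: T_g alone leaves T_c blocked (short on r3); T_c alone leaves T_b blocked (short on r3); T_a alone leaves T_c blocked (short on r3); T_d alone leaves T_c blocked (short on r3); T_b alone leaves T_c blocked (short on r3); T_f alone leaves T_c blocked (short on r3).
The survivors complete as T_d, T_g, T_b, T_a. Step-by-step check (starting from the post-abort pool):
  pool = (3, 3, 4)
  T_d needs (0, 2, 0) <= (3, 3, 4) -> finishes; pool += (1, 3, 0) = (4, 6, 4)
  T_g needs (1, 5, 1) <= (4, 6, 4) -> finishes; pool += (2, 2, 2) = (6, 8, 6)
  T_b needs (2, 3, 6) <= (6, 8, 6) -> finishes; pool += (0, 3, 1) = (6, 11, 7)
  T_a needs (3, 8, 4) <= (6, 11, 7) -> finishes; pool += (1, 3, 0) = (7, 14, 7)


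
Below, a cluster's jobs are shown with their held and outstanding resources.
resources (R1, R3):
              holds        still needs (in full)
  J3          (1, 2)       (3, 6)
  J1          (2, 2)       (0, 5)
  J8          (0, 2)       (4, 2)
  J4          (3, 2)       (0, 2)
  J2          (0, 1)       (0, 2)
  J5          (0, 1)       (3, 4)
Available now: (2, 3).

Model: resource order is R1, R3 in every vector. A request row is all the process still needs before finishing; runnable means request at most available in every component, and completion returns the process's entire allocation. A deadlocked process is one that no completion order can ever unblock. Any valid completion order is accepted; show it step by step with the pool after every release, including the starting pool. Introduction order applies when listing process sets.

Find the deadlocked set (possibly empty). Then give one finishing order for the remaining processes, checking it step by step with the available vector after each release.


Nothing here is deadlocked.
Key observation: J2 fits the free pool immediately, and its release cascades until everyone finishes.
A valid finishing order for the others: J2, J4, J5, J1, J8, J3. Check, step by step:
  pool = (2, 3)
  run J2 (needs (0, 2), free (2, 3)); after release of (0, 1) the pool is (2, 4)
  run J4 (needs (0, 2), free (2, 4)); after release of (3, 2) the pool is (5, 6)
  run J5 (needs (3, 4), free (5, 6)); after release of (0, 1) the pool is (5, 7)
  run J1 (needs (0, 5), free (5, 7)); after release of (2, 2) the pool is (7, 9)
  run J8 (needs (4, 2), free (7, 9)); after release of (0, 2) the pool is (7, 11)
  run J3 (needs (3, 6), free (7, 11)); after release of (1, 2) the pool is (8, 13)


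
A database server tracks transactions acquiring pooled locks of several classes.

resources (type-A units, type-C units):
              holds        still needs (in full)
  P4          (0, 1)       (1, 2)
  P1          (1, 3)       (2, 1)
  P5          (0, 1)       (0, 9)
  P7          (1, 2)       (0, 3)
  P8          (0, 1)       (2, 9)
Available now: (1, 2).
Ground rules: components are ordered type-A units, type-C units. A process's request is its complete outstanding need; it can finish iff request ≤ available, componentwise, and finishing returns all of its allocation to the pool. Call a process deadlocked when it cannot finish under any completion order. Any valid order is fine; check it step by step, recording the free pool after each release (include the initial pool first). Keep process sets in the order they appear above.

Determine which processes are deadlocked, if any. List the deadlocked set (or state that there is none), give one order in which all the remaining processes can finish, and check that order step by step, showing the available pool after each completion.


Deadlocked set: P5 and P8.
Key observation: P4, P7, P1 can finish, but then (3, 8) is all there is, and the blocked group's type-C units demands exceed it.
A valid finishing order for the others: P4, P7, P1. Verifying each step:
  pool = (1, 2)
  P4: need (1, 2) fits (1, 2); releases (0, 1), pool now (1, 3)
  P7: need (0, 3) fits (1, 3); releases (1, 2), pool now (2, 5)
  P1: need (2, 1) fits (2, 5); releases (1, 3), pool now (3, 8)
The blocked processes can never fit:
  blocked: P5 wants (0, 9), pool (3, 8) — not enough type-C units
  blocked: P8 wants (2, 9), pool (3, 8) — not enough type-C units


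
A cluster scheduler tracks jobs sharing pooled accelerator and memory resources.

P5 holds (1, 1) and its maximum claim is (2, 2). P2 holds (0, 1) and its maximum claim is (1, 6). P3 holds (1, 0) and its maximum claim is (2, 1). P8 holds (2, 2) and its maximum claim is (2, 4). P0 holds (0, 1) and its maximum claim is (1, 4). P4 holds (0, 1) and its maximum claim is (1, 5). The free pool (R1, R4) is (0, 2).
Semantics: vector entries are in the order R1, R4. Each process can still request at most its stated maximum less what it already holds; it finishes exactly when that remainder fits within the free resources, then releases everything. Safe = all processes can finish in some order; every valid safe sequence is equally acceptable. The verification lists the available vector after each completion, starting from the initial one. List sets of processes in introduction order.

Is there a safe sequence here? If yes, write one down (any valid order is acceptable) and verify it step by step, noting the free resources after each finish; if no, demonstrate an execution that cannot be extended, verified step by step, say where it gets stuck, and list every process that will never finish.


SAFE. One safe sequence: P8, P4, P2, P3, P0, P5.
Key observation: the order's first zero-slack moment is P8 ((0, 2) needed, (0, 2) free — a requested resource with nothing to spare).
Step-by-step check:
  pool = (0, 2)
  run P8 (needs (0, 2), free (0, 2)); after release of (2, 2) the pool is (2, 4)
  run P4 (needs (1, 4), free (2, 4)); after release of (0, 1) the pool is (2, 5)
  run P2 (needs (1, 5), free (2, 5)); after release of (0, 1) the pool is (2, 6)
  run P3 (needs (1, 1), free (2, 6)); after release of (1, 0) the pool is (3, 6)
  run P0 (needs (1, 3), free (3, 6)); after release of (0, 1) the pool is (3, 7)
  run P5 (needs (1, 1), free (3, 7)); after release of (1, 1) the pool is (4, 8)


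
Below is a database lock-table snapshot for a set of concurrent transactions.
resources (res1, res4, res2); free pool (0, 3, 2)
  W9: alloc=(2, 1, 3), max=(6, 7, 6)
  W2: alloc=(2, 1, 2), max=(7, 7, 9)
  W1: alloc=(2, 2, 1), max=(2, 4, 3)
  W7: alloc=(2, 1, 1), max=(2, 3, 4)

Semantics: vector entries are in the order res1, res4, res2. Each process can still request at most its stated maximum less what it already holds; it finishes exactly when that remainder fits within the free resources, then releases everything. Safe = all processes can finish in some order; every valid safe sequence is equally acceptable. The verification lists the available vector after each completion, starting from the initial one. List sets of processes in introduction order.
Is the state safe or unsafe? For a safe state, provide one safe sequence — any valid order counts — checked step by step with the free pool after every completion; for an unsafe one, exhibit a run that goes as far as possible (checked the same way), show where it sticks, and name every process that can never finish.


SAFE, for example via the order W1, W7, W9, W2.
Key observation: the first exact fit in this order is W1 — it needs (0, 2, 2) with (0, 3, 2) free, meeting a requested resource to the last unit.
Verifying each step:
  pool = (0, 3, 2)
  W1 needs (0, 2, 2) <= (0, 3, 2) -> finishes; pool += (2, 2, 1) = (2, 5, 3)
  W7 needs (0, 2, 3) <= (2, 5, 3) -> finishes; pool += (2, 1, 1) = (4, 6, 4)
  W9 needs (4, 6, 3) <= (4, 6, 4) -> finishes; pool += (2, 1, 3) = (6, 7, 7)
  W2 needs (5, 6, 7) <= (6, 7, 7) -> finishes; pool += (2, 1, 2) = (8, 8, 9)


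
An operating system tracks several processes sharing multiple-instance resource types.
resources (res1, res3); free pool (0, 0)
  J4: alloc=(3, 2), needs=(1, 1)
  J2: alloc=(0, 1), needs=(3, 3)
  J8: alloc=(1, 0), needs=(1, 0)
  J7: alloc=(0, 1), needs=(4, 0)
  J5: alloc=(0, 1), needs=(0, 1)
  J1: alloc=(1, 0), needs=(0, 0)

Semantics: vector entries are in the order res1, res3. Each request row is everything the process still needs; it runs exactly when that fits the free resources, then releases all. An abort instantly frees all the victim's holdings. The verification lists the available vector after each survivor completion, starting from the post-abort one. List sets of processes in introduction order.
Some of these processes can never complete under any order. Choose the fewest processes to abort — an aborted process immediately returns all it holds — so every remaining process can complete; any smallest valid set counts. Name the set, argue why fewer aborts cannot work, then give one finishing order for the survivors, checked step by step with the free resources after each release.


Minimum abort set: J5.
Key observation: no ordering could ever have run J4 before the abort of J5; with (0, 1) back in the pool it fits at step 2.
Minimality: the empty abort set fails — the state is deadlocked as it stands.
The survivors complete as J1, J4, J8, J7, J2. Check, step by step (starting from the post-abort pool):
  pool = (0, 1)
  J1: need (0, 0) fits (0, 1); releases (1, 0), pool now (1, 1)
  J4: need (1, 1) fits (1, 1); releases (3, 2), pool now (4, 3)
  J8: need (1, 0) fits (4, 3); releases (1, 0), pool now (5, 3)
  J7: need (4, 0) fits (5, 3); releases (0, 1), pool now (5, 4)
  J2: need (3, 3) fits (5, 4); releases (0, 1), pool now (5, 5)


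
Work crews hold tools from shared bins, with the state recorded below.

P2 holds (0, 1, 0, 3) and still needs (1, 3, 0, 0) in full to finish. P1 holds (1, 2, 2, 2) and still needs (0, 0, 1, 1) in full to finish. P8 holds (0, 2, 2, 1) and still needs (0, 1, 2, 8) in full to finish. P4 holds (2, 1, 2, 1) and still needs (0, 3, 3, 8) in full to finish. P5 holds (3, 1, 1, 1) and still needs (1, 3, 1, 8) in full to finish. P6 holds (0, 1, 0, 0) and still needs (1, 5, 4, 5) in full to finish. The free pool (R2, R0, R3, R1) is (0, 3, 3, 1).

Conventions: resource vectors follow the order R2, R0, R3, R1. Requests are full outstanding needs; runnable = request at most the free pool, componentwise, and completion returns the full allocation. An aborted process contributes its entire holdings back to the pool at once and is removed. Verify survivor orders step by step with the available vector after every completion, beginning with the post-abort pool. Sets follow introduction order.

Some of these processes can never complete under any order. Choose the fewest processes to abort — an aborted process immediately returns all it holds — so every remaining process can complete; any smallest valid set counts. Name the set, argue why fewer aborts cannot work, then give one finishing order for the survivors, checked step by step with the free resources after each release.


Minimum abort set: P4 and P5.
Key observation: no ordering could ever have run P8 before the abort of P4 and P5; with (5, 2, 3, 2) back in the pool it fits at step 3.
Why nothing smaller works — every single abort fails: P2 alone leaves P8 blocked (short on R1); P1 alone leaves P8 blocked (short on R1); P8 alone leaves P4 blocked (short on R1); P4 alone leaves P8 blocked (short on R1); P5 alone leaves P8 blocked (short on R1); P6 alone leaves P8 blocked (short on R1).
One survivor order: P2, P1, P8, P6. Step-by-step check (post-abort pool first):
  pool = (5, 5, 6, 3)
  run P2 (needs (1, 3, 0, 0), free (5, 5, 6, 3)); after release of (0, 1, 0, 3) the pool is (5, 6, 6, 6)
  run P1 (needs (0, 0, 1, 1), free (5, 6, 6, 6)); after release of (1, 2, 2, 2) the pool is (6, 8, 8, 8)
  run P8 (needs (0, 1, 2, 8), free (6, 8, 8, 8)); after release of (0, 2, 2, 1) the pool is (6, 10, 10, 9)
  run P6 (needs (1, 5, 4, 5), free (6, 10, 10, 9)); after release of (0, 1, 0, 0) the pool is (6, 11, 10, 9)
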